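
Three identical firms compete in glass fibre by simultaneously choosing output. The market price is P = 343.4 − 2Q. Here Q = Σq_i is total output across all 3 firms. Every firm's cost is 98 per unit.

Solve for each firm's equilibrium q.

30.675

A representative firm's profit is π_i = q_i(343.4 − 2Q) − 98q_i, with Q = q_i + Σ_{j≠i} q_j.
First-order condition: 245.4 − 4q_i − 2Σ_{j≠i} q_j = 0.
With identical firms, set every q_j = q: then 245.4 − 4q − 4q = 0, i.e. q = 245.4/8 = 30.675.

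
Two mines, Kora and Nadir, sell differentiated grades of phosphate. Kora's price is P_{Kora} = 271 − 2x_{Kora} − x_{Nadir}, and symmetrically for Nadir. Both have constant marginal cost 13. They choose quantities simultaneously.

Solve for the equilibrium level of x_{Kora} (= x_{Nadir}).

Mine Kora's profit: π = x_{Kora}(271 − 2x_{Kora} − x_{Nadir}) − 13x_{Kora}.
∂π/∂x_{Kora} = 258 − 4x_{Kora} − x_{Nadir} = 0 ⇒ x_{Kora} = 64.5 − 0.25x_{Nadir}.
Setting x_{Kora} = x_{Nadir} in the reaction function: x_{Kora} = 64.5 − 0.25x_{Kora}, so x_{Kora} = 64.5 / 1.25 = 51.6.

51.6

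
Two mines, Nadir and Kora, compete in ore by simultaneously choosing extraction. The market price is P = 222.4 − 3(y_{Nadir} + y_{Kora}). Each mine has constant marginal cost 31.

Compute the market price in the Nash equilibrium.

Mine Nadir's profit: π = y_{Nadir}(222.4 − 3(y_{Nadir} + y_{Kora})) − 31y_{Nadir}.
∂π/∂y_{Nadir} = 191.4 − 6y_{Nadir} − 3y_{Kora} = 0, so y_{Nadir} = 31.9 − 0.5y_{Kora}.
By symmetry y_{Kora} = y_{Nadir}; substituting into the reaction function, 1.5y_{Nadir} = 31.9 and y_{Nadir} = 319/15.
Equilibrium price: P = 222.4 − 3·(638/15) = 94.8.

94.8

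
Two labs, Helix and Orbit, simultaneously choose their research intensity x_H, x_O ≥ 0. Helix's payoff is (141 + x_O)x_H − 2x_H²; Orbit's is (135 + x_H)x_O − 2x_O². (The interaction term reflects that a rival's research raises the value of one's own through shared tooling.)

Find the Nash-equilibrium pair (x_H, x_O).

Expanding Helix's payoff: 141x_H + x_Ox_H − 2x_H².
∂π/∂x_H = 141 + x_O − 4x_H = 0, so x_H = 35.25 + 0.25x_O.
Likewise for Orbit: x_O = 33.75 + 0.25x_H.
Substituting the second reaction function into the first: x_H = 35.25 + 0.25(33.75 + 0.25x_H), which gives 0.9375x_H = 43.6875 ⇒ x_H = 46.6.
Then x_O = 33.75 + 0.25·46.6 = 45.4.

46.6, 45.4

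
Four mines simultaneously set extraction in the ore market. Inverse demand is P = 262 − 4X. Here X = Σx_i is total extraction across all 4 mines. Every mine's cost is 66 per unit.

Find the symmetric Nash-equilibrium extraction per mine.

A representative mine's profit is π_i = x_i(262 − 4X) − 66x_i, with X = x_i + Σ_{j≠i} x_j.
First-order condition: 196 − 8x_i − 4Σ_{j≠i} x_j = 0.
With identical mines, set every x_j = x: then 196 − 8x − 12x = 0, i.e. x = 196/20 = 9.8.

9.8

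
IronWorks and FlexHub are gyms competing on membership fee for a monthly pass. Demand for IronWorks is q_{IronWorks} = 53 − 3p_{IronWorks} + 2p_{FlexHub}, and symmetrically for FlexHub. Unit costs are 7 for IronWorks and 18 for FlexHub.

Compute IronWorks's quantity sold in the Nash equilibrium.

40.6875

IronWorks's profit: π = (p_{IronWorks} − 7)(53 − 3p_{IronWorks} + 2p_{FlexHub}).
∂π/∂p_{IronWorks} = 74 − 6p_{IronWorks} + 2p_{FlexHub} = 0 ⇒ p_{IronWorks} = 37/3 + (1/3)p_{FlexHub}.
Similarly p_{FlexHub} = 107/6 + (1/3)p_{IronWorks}.
Plugging p_{FlexHub} into IronWorks's best response: p_{IronWorks} = 37/3 + (1/3)(107/6 + (1/3)p_{IronWorks}) ⇒ (8/9)p_{IronWorks} = 329/18, so p_{IronWorks} = 20.5625.
Then p_{FlexHub} = 107/6 + (1/3)·20.5625 = 24.6875.
q_{IronWorks} = 53 − 3·20.5625 + 2·24.6875 = 40.6875.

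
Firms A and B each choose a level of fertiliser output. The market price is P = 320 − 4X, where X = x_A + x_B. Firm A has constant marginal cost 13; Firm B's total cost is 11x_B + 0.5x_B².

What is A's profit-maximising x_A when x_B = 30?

Firm A's profit: π = x_A(320 − 4(x_A + x_B)) − 13x_A.
∂π/∂x_A = 307 − 8x_A − 4x_B = 0, so x_A = 38.375 − 0.5x_B.
At x_B = 30: x_A = 38.375 − 0.5·30 = 23.375.

23.375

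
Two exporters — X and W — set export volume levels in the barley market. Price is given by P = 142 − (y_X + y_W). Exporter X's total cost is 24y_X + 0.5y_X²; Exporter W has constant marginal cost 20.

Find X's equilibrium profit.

Exporter X's profit: π = y_X(142 − (y_X + y_W)) − 24y_X − 0.5y_X².
∂π/∂y_X = 118 − 3y_X − y_W = 0, so y_X = 118/3 − (1/3)y_W.
For W: ∂π/∂y_W = 122 − 2y_W − y_X = 0 ⇒ y_W = 61 − 0.5y_X.
Plugging y_W into X's best response: y_X = 118/3 − (1/3)(61 − 0.5y_X) ⇒ (5/6)y_X = 19, so y_X = 22.8.
Then y_W = 61 − 0.5·22.8 = 49.6.
Price P = 142 − 72.4 = 69.6.
X's profit: (69.6 − 24)·22.8 − 0.5(22.8)² = 779.76.

779.76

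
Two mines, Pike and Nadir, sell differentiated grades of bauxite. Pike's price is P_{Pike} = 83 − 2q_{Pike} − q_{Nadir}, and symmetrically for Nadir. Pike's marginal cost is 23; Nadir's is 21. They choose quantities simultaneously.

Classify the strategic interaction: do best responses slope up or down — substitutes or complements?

Mine Pike's profit: π = q_{Pike}(83 − 2q_{Pike} − q_{Nadir}) − 23q_{Pike}.
∂π/∂q_{Pike} = 60 − 4q_{Pike} − q_{Nadir} = 0 ⇒ q_{Pike} = 15 − 0.25q_{Nadir}.
The best-response slope dq_{Pike}/dq_{Nadir} = −0.25 < 0: the reaction function is downward-sloping, so the choices are strategic substitutes.

strategic substitutes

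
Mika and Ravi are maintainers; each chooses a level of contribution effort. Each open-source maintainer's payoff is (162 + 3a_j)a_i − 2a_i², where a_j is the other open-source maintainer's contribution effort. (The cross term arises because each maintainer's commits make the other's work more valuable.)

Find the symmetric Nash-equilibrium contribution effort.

Mika's payoff is (162 + 3a_R)a_M − 2a_M².
∂π/∂a_M = 162 + 3a_R − 4a_M = 0, so a_M = 40.5 + 0.75a_R.
Setting a_M = a_R in the reaction function: a_M = 40.5 + 0.75a_M, so a_M = 40.5 / 0.25 = 162.

162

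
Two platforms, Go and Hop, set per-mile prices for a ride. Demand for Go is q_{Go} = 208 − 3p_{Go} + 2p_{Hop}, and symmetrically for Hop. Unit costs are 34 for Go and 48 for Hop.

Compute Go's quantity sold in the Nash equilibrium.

138.375

Go's profit: π = (p_{Go} − 34)(208 − 3p_{Go} + 2p_{Hop}).
∂π/∂p_{Go} = 310 − 6p_{Go} + 2p_{Hop} = 0 ⇒ p_{Go} = 155/3 + (1/3)p_{Hop}.
Similarly p_{Hop} = 176/3 + (1/3)p_{Go}.
Solving the two reaction functions simultaneously: (1 − (1/3)(1/3))p_{Go} = 155/3 + (1/3)·(176/3), so (8/9)p_{Go} = 641/9 and p_{Go} = 80.125.
Then p_{Hop} = 176/3 + (1/3)·80.125 = 85.375.
q_{Go} = 208 − 3·80.125 + 2·85.375 = 138.375.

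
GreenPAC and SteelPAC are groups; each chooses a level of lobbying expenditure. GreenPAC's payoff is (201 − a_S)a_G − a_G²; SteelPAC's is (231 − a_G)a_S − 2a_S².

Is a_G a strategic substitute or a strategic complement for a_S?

strategic substitutes

Expanding GreenPAC's payoff: 201a_G − a_Sa_G − a_G².
∂π/∂a_G = 201 − a_S − 2a_G = 0, so a_G = 100.5 − 0.5a_S.
The best-response slope da_G/da_S = −0.5 < 0: the reaction function is downward-sloping, so the choices are strategic substitutes.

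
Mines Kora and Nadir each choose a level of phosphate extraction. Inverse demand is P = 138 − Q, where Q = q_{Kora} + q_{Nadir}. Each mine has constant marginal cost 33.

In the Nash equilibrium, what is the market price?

Mine Kora's profit: π = q_{Kora}(138 − (q_{Kora} + q_{Nadir})) − 33q_{Kora}.
∂π/∂q_{Kora} = 105 − 2q_{Kora} − q_{Nadir} = 0, so q_{Kora} = 52.5 − 0.5q_{Nadir}.
The game is symmetric, so in equilibrium q_{Nadir} = q_{Kora}: the reaction function gives 1.5q_{Kora} = 52.5, hence q_{Kora} = 35.
Equilibrium price: P = 138 − 70 = 68.

68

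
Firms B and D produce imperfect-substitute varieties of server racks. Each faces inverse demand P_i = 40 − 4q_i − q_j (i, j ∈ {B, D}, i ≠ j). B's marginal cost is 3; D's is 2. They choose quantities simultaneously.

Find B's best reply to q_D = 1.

Firm B's profit: π = q_B(40 − 4q_B − q_D) − 3q_B.
∂π/∂q_B = 37 − 8q_B − q_D = 0 ⇒ q_B = 4.625 − 0.125q_D.
At q_D = 1: q_B = 4.625 − 0.125·1 = 4.5.

4.5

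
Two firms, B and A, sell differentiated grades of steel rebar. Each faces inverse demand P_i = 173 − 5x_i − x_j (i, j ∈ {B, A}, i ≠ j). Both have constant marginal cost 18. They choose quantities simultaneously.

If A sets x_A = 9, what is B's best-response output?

Firm B's profit: π = x_B(173 − 5x_B − x_A) − 18x_B.
∂π/∂x_B = 155 − 10x_B − x_A = 0 ⇒ x_B = 15.5 − 0.1x_A.
At x_A = 9: x_B = 15.5 − 0.1·9 = 14.6.

14.6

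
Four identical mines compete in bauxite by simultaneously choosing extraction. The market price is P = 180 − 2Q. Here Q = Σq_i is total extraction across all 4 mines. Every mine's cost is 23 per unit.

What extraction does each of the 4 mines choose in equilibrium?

15.7

A representative mine's profit is π_i = q_i(180 − 2Q) − 23q_i, with Q = q_i + Σ_{j≠i} q_j.
First-order condition: 157 − 4q_i − 2Σ_{j≠i} q_j = 0.
In a symmetric equilibrium every mine chooses the same q, so Σ_{j≠i} q_j = 3q. The condition becomes 157 − 10q = 0, giving q = 157/10 = 15.7.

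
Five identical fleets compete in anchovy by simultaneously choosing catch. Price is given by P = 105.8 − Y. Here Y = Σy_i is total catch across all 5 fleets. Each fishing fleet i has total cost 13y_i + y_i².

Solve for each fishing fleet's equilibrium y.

11.6

A representative fishing fleet's profit is π_i = y_i(105.8 − Y) − 13y_i − y_i², with Y = y_i + Σ_{j≠i} y_j.
First-order condition: 92.8 − 4y_i − Σ_{j≠i} y_j = 0.
In a symmetric equilibrium every fishing fleet chooses the same y, so Σ_{j≠i} y_j = 4y. The condition becomes 92.8 − 8y = 0, giving y = 92.8/8 = 11.6.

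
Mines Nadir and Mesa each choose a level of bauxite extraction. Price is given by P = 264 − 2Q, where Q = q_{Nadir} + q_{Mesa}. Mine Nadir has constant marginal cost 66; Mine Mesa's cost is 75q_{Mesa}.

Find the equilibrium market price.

135

Mine Nadir's profit: π = q_{Nadir}(264 − 2(q_{Nadir} + q_{Mesa})) − 66q_{Nadir}.
∂π/∂q_{Nadir} = 198 − 4q_{Nadir} − 2q_{Mesa} = 0, so q_{Nadir} = 49.5 − 0.5q_{Mesa}.
By the same steps for Mesa: q_{Mesa} = 47.25 − 0.5q_{Nadir}.
Substituting the second reaction function into the first: q_{Nadir} = 49.5 − 0.5(47.25 − 0.5q_{Nadir}), which gives 0.75q_{Nadir} = 25.875 ⇒ q_{Nadir} = 34.5.
Then q_{Mesa} = 47.25 − 0.5·34.5 = 30.
Equilibrium price: P = 264 − 2·64.5 = 135.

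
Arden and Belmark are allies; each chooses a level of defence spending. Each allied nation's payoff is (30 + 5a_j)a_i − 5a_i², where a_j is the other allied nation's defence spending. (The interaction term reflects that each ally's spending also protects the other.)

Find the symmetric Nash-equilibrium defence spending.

6

Arden's payoff is (30 + 5a_B)a_A − 5a_A².
∂π/∂a_A = 30 + 5a_B − 10a_A = 0, so a_A = 3 + 0.5a_B.
Setting a_A = a_B in the reaction function: a_A = 3 + 0.5a_A, so a_A = 3 / 0.5 = 6.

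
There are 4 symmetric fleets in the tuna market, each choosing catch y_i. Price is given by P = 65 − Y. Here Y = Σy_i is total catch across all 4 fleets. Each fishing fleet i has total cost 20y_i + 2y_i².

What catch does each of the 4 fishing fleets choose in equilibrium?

5

A representative fishing fleet's profit is π_i = y_i(65 − Y) − 20y_i − 2y_i², with Y = y_i + Σ_{j≠i} y_j.
First-order condition: 45 − 6y_i − Σ_{j≠i} y_j = 0.
In a symmetric equilibrium every fishing fleet chooses the same y, so Σ_{j≠i} y_j = 3y. The condition becomes 45 − 9y = 0, giving y = 45/9 = 5.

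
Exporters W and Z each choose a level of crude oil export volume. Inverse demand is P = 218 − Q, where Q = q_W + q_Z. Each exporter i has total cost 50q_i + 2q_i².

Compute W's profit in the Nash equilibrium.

Exporter W's profit: π = q_W(218 − (q_W + q_Z)) − 50q_W − 2q_W².
∂π/∂q_W = 168 − 6q_W − q_Z = 0, so q_W = 28 − (1/6)q_Z.
Setting q_W = q_Z in the reaction function: q_W = 28 − (1/6)q_W, so q_W = 28 / (7/6) = 24.
Price P = 218 − 48 = 170.
W's profit: (170 − 50)·24 − 2(24)² = 1728.

1728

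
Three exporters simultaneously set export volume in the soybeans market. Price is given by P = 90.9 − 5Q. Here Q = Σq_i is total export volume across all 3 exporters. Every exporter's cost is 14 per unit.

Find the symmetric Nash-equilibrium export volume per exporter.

3.845

A representative exporter's profit is π_i = q_i(90.9 − 5Q) − 14q_i, with Q = q_i + Σ_{j≠i} q_j.
First-order condition: 76.9 − 10q_i − 5Σ_{j≠i} q_j = 0.
Imposing symmetry (q_j = q for all j) turns Σ_{j≠i} q_j into 2q, so 76.9 = 20q and q = 3.845.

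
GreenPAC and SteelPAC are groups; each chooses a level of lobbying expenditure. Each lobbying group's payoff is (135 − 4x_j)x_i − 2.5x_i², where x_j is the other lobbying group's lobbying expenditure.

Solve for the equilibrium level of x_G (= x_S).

GreenPAC's payoff is (135 − 4x_S)x_G − 2.5x_G².
∂π/∂x_G = 135 − 4x_S − 5x_G = 0, so x_G = 27 − 0.8x_S.
The game is symmetric, so in equilibrium x_S = x_G: the reaction function gives 1.8x_G = 27, hence x_G = 15.

15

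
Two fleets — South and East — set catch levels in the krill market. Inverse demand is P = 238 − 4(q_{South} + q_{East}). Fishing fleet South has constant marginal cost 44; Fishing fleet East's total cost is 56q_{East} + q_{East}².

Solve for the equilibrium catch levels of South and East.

Fishing fleet South's profit: π = q_{South}(238 − 4(q_{South} + q_{East})) − 44q_{South}.
∂π/∂q_{South} = 194 − 8q_{South} − 4q_{East} = 0, so q_{South} = 24.25 − 0.5q_{East}.
For East: ∂π/∂q_{East} = 182 − 10q_{East} − 4q_{South} = 0 ⇒ q_{East} = 18.2 − 0.4q_{South}.
Plugging q_{East} into South's best response: q_{South} = 24.25 − 0.5(18.2 − 0.4q_{South}) ⇒ 0.8q_{South} = 15.15, so q_{South} = 18.9375.
Then q_{East} = 18.2 − 0.4·18.9375 = 10.625.

18.9375, 10.625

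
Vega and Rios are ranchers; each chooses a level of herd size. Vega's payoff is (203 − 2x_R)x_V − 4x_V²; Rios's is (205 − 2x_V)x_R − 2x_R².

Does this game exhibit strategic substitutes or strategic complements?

strategic substitutes

Expanding Vega's payoff: 203x_V − 2x_Rx_V − 4x_V².
∂π/∂x_V = 203 − 2x_R − 8x_V = 0, so x_V = 25.375 − 0.25x_R.
The best-response slope dx_V/dx_R = −0.25 < 0: the reaction function is downward-sloping, so the choices are strategic substitutes.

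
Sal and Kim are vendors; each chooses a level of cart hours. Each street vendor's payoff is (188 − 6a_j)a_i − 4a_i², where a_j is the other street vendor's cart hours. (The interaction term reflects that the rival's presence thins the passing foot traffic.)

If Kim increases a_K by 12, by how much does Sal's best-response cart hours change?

Sal's payoff is (188 − 6a_K)a_S − 4a_S².
∂π/∂a_S = 188 − 6a_K − 8a_S = 0, so a_S = 23.5 − 0.75a_K.
The reaction-function slope is −0.75, so a 12-unit rise in a_K moves a_S by −0.75 × 12 = −9. Sal's best response falls — the actions are strategic substitutes.

-9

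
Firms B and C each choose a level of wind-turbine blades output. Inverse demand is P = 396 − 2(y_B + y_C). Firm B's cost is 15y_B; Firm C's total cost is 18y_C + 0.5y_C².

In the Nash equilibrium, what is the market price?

158.625

Firm B's profit: π = y_B(396 − 2(y_B + y_C)) − 15y_B.
∂π/∂y_B = 381 − 4y_B − 2y_C = 0, so y_B = 95.25 − 0.5y_C.
For C: ∂π/∂y_C = 378 − 5y_C − 2y_B = 0 ⇒ y_C = 75.6 − 0.4y_B.
Substituting the second reaction function into the first: y_B = 95.25 − 0.5(75.6 − 0.4y_B), which gives 0.8y_B = 57.45 ⇒ y_B = 71.8125.
Then y_C = 75.6 − 0.4·71.8125 = 46.875.
Equilibrium price: P = 396 − 2·118.6875 = 158.625.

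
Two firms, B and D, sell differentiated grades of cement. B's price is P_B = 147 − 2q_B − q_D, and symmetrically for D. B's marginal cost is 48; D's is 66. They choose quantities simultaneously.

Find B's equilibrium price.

90

Firm B's profit: π = q_B(147 − 2q_B − q_D) − 48q_B.
∂π/∂q_B = 99 − 4q_B − q_D = 0 ⇒ q_B = 24.75 − 0.25q_D.
Similarly q_D = 20.25 − 0.25q_B.
Substituting the second reaction function into the first: q_B = 24.75 − 0.25(20.25 − 0.25q_B), which gives 0.9375q_B = 19.6875 ⇒ q_B = 21.
Then q_D = 20.25 − 0.25·21 = 15.
P_B = 147 − 2·21 − 15 = 90.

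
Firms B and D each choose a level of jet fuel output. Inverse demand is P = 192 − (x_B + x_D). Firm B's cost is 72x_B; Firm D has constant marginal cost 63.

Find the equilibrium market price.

Firm B's profit: π = x_B(192 − (x_B + x_D)) − 72x_B.
∂π/∂x_B = 120 − 2x_B − x_D = 0, so x_B = 60 − 0.5x_D.
By the same steps for D: x_D = 64.5 − 0.5x_B.
Plugging x_D into B's best response: x_B = 60 − 0.5(64.5 − 0.5x_B) ⇒ 0.75x_B = 27.75, so x_B = 37.
Then x_D = 64.5 − 0.5·37 = 46.
Equilibrium price: P = 192 − 83 = 109.

109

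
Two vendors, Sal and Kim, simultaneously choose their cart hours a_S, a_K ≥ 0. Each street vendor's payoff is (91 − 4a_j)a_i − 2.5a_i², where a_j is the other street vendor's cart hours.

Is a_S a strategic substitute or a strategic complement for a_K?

Sal's payoff is (91 − 4a_K)a_S − 2.5a_S².
∂π/∂a_S = 91 − 4a_K − 5a_S = 0, so a_S = 18.2 − 0.8a_K.
The best-response slope da_S/da_K = −0.8 < 0: the reaction function is downward-sloping, so the choices are strategic substitutes.

strategic substitutes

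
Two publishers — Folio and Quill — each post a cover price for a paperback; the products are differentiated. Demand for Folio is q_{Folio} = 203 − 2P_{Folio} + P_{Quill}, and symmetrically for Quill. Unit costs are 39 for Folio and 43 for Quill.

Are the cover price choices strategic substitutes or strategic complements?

Folio's profit: π = (P_{Folio} − 39)(203 − 2P_{Folio} + P_{Quill}).
∂π/∂P_{Folio} = 281 − 4P_{Folio} + P_{Quill} = 0 ⇒ P_{Folio} = 70.25 + 0.25P_{Quill}.
The best-response slope dP_{Folio}/dP_{Quill} = 0.25 > 0: the reaction function is upward-sloping, so the choices are strategic complements.

strategic complements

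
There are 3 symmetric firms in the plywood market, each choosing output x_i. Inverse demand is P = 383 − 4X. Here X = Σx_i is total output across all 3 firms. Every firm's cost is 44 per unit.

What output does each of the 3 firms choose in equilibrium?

21.1875

A representative firm's profit is π_i = x_i(383 − 4X) − 44x_i, with X = x_i + Σ_{j≠i} x_j.
First-order condition: 339 − 8x_i − 4Σ_{j≠i} x_j = 0.
With identical firms, set every x_j = x: then 339 − 8x − 8x = 0, i.e. x = 339/16 = 21.1875.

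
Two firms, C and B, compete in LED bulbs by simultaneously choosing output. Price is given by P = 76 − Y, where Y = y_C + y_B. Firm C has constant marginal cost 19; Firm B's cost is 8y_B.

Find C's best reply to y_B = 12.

Firm C's profit: π = y_C(76 − (y_C + y_B)) − 19y_C.
∂π/∂y_C = 57 − 2y_C − y_B = 0, so y_C = 28.5 − 0.5y_B.
At y_B = 12: y_C = 28.5 − 0.5·12 = 22.5.

22.5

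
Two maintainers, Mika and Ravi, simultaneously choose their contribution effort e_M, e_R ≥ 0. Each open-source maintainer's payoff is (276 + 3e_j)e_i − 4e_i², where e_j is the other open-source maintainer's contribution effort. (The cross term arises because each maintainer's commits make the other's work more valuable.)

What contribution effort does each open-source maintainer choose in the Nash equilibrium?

55.2

Mika's payoff is (276 + 3e_R)e_M − 4e_M².
∂π/∂e_M = 276 + 3e_R − 8e_M = 0, so e_M = 34.5 + 0.375e_R.
The game is symmetric, so in equilibrium e_R = e_M: the reaction function gives 0.625e_M = 34.5, hence e_M = 55.2.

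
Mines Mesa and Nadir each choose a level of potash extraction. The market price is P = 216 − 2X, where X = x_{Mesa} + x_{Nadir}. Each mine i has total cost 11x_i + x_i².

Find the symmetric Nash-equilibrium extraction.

Mine Mesa's profit: π = x_{Mesa}(216 − 2(x_{Mesa} + x_{Nadir})) − 11x_{Mesa} − x_{Mesa}².
∂π/∂x_{Mesa} = 205 − 6x_{Mesa} − 2x_{Nadir} = 0, so x_{Mesa} = 205/6 − (1/3)x_{Nadir}.
Setting x_{Mesa} = x_{Nadir} in the reaction function: x_{Mesa} = 205/6 − (1/3)x_{Mesa}, so x_{Mesa} = (205/6) / (4/3) = 25.625.

25.625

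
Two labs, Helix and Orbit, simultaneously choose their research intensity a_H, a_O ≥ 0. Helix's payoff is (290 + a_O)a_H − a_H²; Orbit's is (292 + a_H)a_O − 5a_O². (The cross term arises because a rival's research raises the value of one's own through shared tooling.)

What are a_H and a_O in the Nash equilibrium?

Expanding Helix's payoff: 290a_H + a_Oa_H − a_H².
∂π/∂a_H = 290 + a_O − 2a_H = 0, so a_H = 145 + 0.5a_O.
Likewise for Orbit: a_O = 29.2 + 0.1a_H.
Solving the two reaction functions simultaneously: (1 − (0.5)(0.1))a_H = 145 + 0.5·29.2, so 0.95a_H = 159.6 and a_H = 168.
Then a_O = 29.2 + 0.1·168 = 46.

168, 46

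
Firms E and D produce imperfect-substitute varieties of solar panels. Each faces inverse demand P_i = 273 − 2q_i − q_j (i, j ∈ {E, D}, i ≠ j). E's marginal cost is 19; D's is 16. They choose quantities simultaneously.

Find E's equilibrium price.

Firm E's profit: π = q_E(273 − 2q_E − q_D) − 19q_E.
∂π/∂q_E = 254 − 4q_E − q_D = 0 ⇒ q_E = 63.5 − 0.25q_D.
Similarly q_D = 64.25 − 0.25q_E.
Substituting the second reaction function into the first: q_E = 63.5 − 0.25(64.25 − 0.25q_E), which gives 0.9375q_E = 47.4375 ⇒ q_E = 50.6.
Then q_D = 64.25 − 0.25·50.6 = 51.6.
P_E = 273 − 2·50.6 − 51.6 = 120.2.

120.2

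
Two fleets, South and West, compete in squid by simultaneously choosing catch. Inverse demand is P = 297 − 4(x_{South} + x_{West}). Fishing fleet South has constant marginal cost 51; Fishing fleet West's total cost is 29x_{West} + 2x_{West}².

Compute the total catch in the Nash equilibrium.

38

Fishing fleet South's profit: π = x_{South}(297 − 4(x_{South} + x_{West})) − 51x_{South}.
∂π/∂x_{South} = 246 − 8x_{South} − 4x_{West} = 0, so x_{South} = 30.75 − 0.5x_{West}.
For West: ∂π/∂x_{West} = 268 − 12x_{West} − 4x_{South} = 0 ⇒ x_{West} = 67/3 − (1/3)x_{South}.
Substituting the second reaction function into the first: x_{South} = 30.75 − 0.5(67/3 − (1/3)x_{South}), which gives (5/6)x_{South} = 235/12 ⇒ x_{South} = 23.5.
Then x_{West} = 67/3 − (1/3)·23.5 = 14.5.
Total catch: 23.5 + 14.5 = 38.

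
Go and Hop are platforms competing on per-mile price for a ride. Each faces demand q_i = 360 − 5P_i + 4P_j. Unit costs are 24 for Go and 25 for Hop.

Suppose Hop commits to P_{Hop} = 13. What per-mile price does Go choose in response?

Go's profit: π = (P_{Go} − 24)(360 − 5P_{Go} + 4P_{Hop}).
∂π/∂P_{Go} = 480 − 10P_{Go} + 4P_{Hop} = 0 ⇒ P_{Go} = 48 + 0.4P_{Hop}.
At P_{Hop} = 13: P_{Go} = 48 + 0.4·13 = 53.2.

53.2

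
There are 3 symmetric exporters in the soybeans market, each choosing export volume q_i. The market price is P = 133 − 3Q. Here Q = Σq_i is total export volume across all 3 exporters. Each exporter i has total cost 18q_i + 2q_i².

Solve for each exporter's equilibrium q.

A representative exporter's profit is π_i = q_i(133 − 3Q) − 18q_i − 2q_i², with Q = q_i + Σ_{j≠i} q_j.
First-order condition: 115 − 10q_i − 3Σ_{j≠i} q_j = 0.
Imposing symmetry (q_j = q for all j) turns Σ_{j≠i} q_j into 2q, so 115 = 16q and q = 7.1875.

7.1875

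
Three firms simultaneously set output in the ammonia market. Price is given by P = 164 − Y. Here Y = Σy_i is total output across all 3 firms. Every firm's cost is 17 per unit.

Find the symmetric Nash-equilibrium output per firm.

36.75

A representative firm's profit is π_i = y_i(164 − Y) − 17y_i, with Y = y_i + Σ_{j≠i} y_j.
First-order condition: 147 − 2y_i − Σ_{j≠i} y_j = 0.
With identical firms, set every y_j = y: then 147 − 2y − 2y = 0, i.e. y = 147/4 = 36.75.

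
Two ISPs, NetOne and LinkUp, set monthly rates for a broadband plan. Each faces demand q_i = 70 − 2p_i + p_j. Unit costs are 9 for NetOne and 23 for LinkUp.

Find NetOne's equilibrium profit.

985.68

NetOne's profit: π = (p_{NetOne} − 9)(70 − 2p_{NetOne} + p_{LinkUp}).
∂π/∂p_{NetOne} = 88 − 4p_{NetOne} + p_{LinkUp} = 0 ⇒ p_{NetOne} = 22 + 0.25p_{LinkUp}.
Similarly p_{LinkUp} = 29 + 0.25p_{NetOne}.
Substituting the second reaction function into the first: p_{NetOne} = 22 + 0.25(29 + 0.25p_{NetOne}), which gives 0.9375p_{NetOne} = 29.25 ⇒ p_{NetOne} = 31.2.
Then p_{LinkUp} = 29 + 0.25·31.2 = 36.8.
q_{NetOne} = 70 − 2·31.2 + 36.8 = 44.4.
Profit = (31.2 − 9)·44.4 = 985.68.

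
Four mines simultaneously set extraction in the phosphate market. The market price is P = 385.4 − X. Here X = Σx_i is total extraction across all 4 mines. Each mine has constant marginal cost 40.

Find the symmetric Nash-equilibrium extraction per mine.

69.08

A representative mine's profit is π_i = x_i(385.4 − X) − 40x_i, with X = x_i + Σ_{j≠i} x_j.
First-order condition: 345.4 − 2x_i − Σ_{j≠i} x_j = 0.
Imposing symmetry (x_j = x for all j) turns Σ_{j≠i} x_j into 3x, so 345.4 = 5x and x = 69.08.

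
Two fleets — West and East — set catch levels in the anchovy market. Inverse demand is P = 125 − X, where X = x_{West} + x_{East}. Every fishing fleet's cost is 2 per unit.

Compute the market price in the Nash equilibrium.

Fishing fleet West's profit: π = x_{West}(125 − (x_{West} + x_{East})) − 2x_{West}.
∂π/∂x_{West} = 123 − 2x_{West} − x_{East} = 0, so x_{West} = 61.5 − 0.5x_{East}.
The game is symmetric, so in equilibrium x_{East} = x_{West}: the reaction function gives 1.5x_{West} = 61.5, hence x_{West} = 41.
Equilibrium price: P = 125 − 82 = 43.

43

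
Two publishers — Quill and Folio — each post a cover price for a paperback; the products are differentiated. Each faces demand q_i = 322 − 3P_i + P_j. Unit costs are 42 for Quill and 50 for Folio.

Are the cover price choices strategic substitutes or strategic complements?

Quill's profit: π = (P_{Quill} − 42)(322 − 3P_{Quill} + P_{Folio}).
∂π/∂P_{Quill} = 448 − 6P_{Quill} + P_{Folio} = 0 ⇒ P_{Quill} = 224/3 + (1/6)P_{Folio}.
The best-response slope dP_{Quill}/dP_{Folio} = 1/6 > 0: the reaction function is upward-sloping, so the choices are strategic complements.

strategic complements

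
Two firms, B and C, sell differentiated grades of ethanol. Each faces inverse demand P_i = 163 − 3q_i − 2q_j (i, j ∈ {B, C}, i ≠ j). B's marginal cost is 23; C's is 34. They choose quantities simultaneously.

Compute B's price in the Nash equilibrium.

77.5625

Firm B's profit: π = q_B(163 − 3q_B − 2q_C) − 23q_B.
∂π/∂q_B = 140 − 6q_B − 2q_C = 0 ⇒ q_B = 70/3 − (1/3)q_C.
Similarly q_C = 21.5 − (1/3)q_B.
Solving the two reaction functions simultaneously: (1 − (−1/3)(−1/3))q_B = 70/3 − (1/3)·21.5, so (8/9)q_B = 97/6 and q_B = 18.1875.
Then q_C = 21.5 − (1/3)·18.1875 = 15.4375.
P_B = 163 − 3·18.1875 − 2·15.4375 = 77.5625.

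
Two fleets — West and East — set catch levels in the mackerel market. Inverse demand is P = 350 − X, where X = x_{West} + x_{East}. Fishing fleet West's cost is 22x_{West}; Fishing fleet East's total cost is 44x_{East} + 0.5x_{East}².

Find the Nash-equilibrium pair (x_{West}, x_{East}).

Fishing fleet West's profit: π = x_{West}(350 − (x_{West} + x_{East})) − 22x_{West}.
∂π/∂x_{West} = 328 − 2x_{West} − x_{East} = 0, so x_{West} = 164 − 0.5x_{East}.
For East: ∂π/∂x_{East} = 306 − 3x_{East} − x_{West} = 0 ⇒ x_{East} = 102 − (1/3)x_{West}.
Substituting the second reaction function into the first: x_{West} = 164 − 0.5(102 − (1/3)x_{West}), which gives (5/6)x_{West} = 113 ⇒ x_{West} = 135.6.
Then x_{East} = 102 − (1/3)·135.6 = 56.8.

135.6, 56.8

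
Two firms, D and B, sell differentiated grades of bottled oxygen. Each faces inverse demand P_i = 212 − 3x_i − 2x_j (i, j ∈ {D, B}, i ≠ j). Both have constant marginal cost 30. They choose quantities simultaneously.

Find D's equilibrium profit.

Firm D's profit: π = x_D(212 − 3x_D − 2x_B) − 30x_D.
∂π/∂x_D = 182 − 6x_D − 2x_B = 0 ⇒ x_D = 91/3 − (1/3)x_B.
The game is symmetric, so in equilibrium x_B = x_D: the reaction function gives (4/3)x_D = 91/3, hence x_D = 22.75.
P_D = 212 − 3·22.75 − 2·22.75 = 98.25.
Profit = (98.25 − 30)·22.75 = 1552.6875.

1552.6875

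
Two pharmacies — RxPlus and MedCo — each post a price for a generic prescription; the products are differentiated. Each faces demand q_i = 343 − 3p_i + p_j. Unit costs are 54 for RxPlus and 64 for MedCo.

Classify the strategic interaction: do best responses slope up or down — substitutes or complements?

RxPlus's profit: π = (p_{RxPlus} − 54)(343 − 3p_{RxPlus} + p_{MedCo}).
∂π/∂p_{RxPlus} = 505 − 6p_{RxPlus} + p_{MedCo} = 0 ⇒ p_{RxPlus} = 505/6 + (1/6)p_{MedCo}.
The best-response slope dp_{RxPlus}/dp_{MedCo} = 1/6 > 0: the reaction function is upward-sloping, so the choices are strategic complements.

strategic complements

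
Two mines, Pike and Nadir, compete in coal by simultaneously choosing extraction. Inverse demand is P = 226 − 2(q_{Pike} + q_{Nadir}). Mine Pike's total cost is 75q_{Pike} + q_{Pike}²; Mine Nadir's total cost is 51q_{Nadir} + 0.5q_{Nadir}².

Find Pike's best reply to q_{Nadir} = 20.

18.5

Mine Pike's profit: π = q_{Pike}(226 − 2(q_{Pike} + q_{Nadir})) − 75q_{Pike} − q_{Pike}².
∂π/∂q_{Pike} = 151 − 6q_{Pike} − 2q_{Nadir} = 0, so q_{Pike} = 151/6 − (1/3)q_{Nadir}.
At q_{Nadir} = 20: q_{Pike} = 151/6 − (1/3)·20 = 18.5.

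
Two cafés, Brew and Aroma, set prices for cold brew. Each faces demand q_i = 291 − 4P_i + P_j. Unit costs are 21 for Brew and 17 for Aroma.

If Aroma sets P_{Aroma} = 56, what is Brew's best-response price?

Brew's profit: π = (P_{Brew} − 21)(291 − 4P_{Brew} + P_{Aroma}).
∂π/∂P_{Brew} = 375 − 8P_{Brew} + P_{Aroma} = 0 ⇒ P_{Brew} = 46.875 + 0.125P_{Aroma}.
At P_{Aroma} = 56: P_{Brew} = 46.875 + 0.125·56 = 53.875.

53.875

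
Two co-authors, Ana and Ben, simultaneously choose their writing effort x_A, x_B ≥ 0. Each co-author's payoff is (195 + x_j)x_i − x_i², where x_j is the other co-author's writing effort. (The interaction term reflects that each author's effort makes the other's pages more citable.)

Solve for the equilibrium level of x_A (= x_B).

195

Ana's payoff is (195 + x_B)x_A − x_A².
∂π/∂x_A = 195 + x_B − 2x_A = 0, so x_A = 97.5 + 0.5x_B.
The game is symmetric, so in equilibrium x_B = x_A: the reaction function gives 0.5x_A = 97.5, hence x_A = 195.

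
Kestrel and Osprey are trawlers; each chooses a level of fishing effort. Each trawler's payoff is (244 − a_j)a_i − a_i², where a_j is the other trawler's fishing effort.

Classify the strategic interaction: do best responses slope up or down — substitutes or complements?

strategic substitutes

Kestrel's payoff is (244 − a_O)a_K − a_K².
∂π/∂a_K = 244 − a_O − 2a_K = 0, so a_K = 122 − 0.5a_O.
The best-response slope da_K/da_O = −0.5 < 0: the reaction function is downward-sloping, so the choices are strategic substitutes.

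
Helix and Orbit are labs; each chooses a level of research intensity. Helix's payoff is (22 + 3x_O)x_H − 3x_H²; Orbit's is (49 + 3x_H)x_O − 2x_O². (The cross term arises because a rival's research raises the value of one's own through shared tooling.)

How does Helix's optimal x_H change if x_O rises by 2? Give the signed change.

Expanding Helix's payoff: 22x_H + 3x_Ox_H − 3x_H².
∂π/∂x_H = 22 + 3x_O − 6x_H = 0, so x_H = 11/3 + 0.5x_O.
The reaction-function slope is 0.5, so a 2-unit rise in x_O moves x_H by 0.5 × 2 = 1. Helix's best response rises — the actions are strategic complements.

1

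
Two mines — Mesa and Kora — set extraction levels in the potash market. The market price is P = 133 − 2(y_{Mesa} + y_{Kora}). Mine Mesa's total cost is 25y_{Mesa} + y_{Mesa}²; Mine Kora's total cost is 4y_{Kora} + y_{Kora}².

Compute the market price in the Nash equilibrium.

73.75

Mine Mesa's profit: π = y_{Mesa}(133 − 2(y_{Mesa} + y_{Kora})) − 25y_{Mesa} − y_{Mesa}².
∂π/∂y_{Mesa} = 108 − 6y_{Mesa} − 2y_{Kora} = 0, so y_{Mesa} = 18 − (1/3)y_{Kora}.
By the same steps for Kora: y_{Kora} = 21.5 − (1/3)y_{Mesa}.
Plugging y_{Kora} into Mesa's best response: y_{Mesa} = 18 − (1/3)(21.5 − (1/3)y_{Mesa}) ⇒ (8/9)y_{Mesa} = 65/6, so y_{Mesa} = 12.1875.
Then y_{Kora} = 21.5 − (1/3)·12.1875 = 17.4375.
Equilibrium price: P = 133 − 2·29.625 = 73.75.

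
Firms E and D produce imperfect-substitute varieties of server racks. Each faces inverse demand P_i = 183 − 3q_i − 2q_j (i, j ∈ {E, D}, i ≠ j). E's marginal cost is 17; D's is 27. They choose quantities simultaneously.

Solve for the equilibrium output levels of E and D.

Firm E's profit: π = q_E(183 − 3q_E − 2q_D) − 17q_E.
∂π/∂q_E = 166 − 6q_E − 2q_D = 0 ⇒ q_E = 83/3 − (1/3)q_D.
Similarly q_D = 26 − (1/3)q_E.
Substituting the second reaction function into the first: q_E = 83/3 − (1/3)(26 − (1/3)q_E), which gives (8/9)q_E = 19 ⇒ q_E = 21.375.
Then q_D = 26 − (1/3)·21.375 = 18.875.

21.375, 18.875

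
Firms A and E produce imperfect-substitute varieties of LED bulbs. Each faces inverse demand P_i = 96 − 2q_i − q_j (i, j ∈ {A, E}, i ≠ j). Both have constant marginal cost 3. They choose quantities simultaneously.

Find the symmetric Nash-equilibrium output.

18.6

Firm A's profit: π = q_A(96 − 2q_A − q_E) − 3q_A.
∂π/∂q_A = 93 − 4q_A − q_E = 0 ⇒ q_A = 23.25 − 0.25q_E.
Setting q_A = q_E in the reaction function: q_A = 23.25 − 0.25q_A, so q_A = 23.25 / 1.25 = 18.6.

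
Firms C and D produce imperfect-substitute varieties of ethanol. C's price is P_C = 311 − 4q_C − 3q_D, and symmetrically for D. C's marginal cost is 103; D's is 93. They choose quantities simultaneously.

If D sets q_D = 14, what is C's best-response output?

Firm C's profit: π = q_C(311 − 4q_C − 3q_D) − 103q_C.
∂π/∂q_C = 208 − 8q_C − 3q_D = 0 ⇒ q_C = 26 − 0.375q_D.
At q_D = 14: q_C = 26 − 0.375·14 = 20.75.

20.75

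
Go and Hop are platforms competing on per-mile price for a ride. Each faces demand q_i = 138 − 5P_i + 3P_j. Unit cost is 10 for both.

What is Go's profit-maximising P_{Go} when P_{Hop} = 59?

Go's profit: π = (P_{Go} − 10)(138 − 5P_{Go} + 3P_{Hop}).
∂π/∂P_{Go} = 188 − 10P_{Go} + 3P_{Hop} = 0 ⇒ P_{Go} = 18.8 + 0.3P_{Hop}.
At P_{Hop} = 59: P_{Go} = 18.8 + 0.3·59 = 36.5.

36.5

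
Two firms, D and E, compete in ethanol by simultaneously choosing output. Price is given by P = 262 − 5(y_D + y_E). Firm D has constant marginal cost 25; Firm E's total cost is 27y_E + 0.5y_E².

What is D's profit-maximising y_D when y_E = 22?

Firm D's profit: π = y_D(262 − 5(y_D + y_E)) − 25y_D.
∂π/∂y_D = 237 − 10y_D − 5y_E = 0, so y_D = 23.7 − 0.5y_E.
At y_E = 22: y_D = 23.7 − 0.5·22 = 12.7.

12.7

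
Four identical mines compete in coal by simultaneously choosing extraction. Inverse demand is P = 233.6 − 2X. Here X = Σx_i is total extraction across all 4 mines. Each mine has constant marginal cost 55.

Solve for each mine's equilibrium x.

17.86

A representative mine's profit is π_i = x_i(233.6 − 2X) − 55x_i, with X = x_i + Σ_{j≠i} x_j.
First-order condition: 178.6 − 4x_i − 2Σ_{j≠i} x_j = 0.
With identical mines, set every x_j = x: then 178.6 − 4x − 6x = 0, i.e. x = 178.6/10 = 17.86.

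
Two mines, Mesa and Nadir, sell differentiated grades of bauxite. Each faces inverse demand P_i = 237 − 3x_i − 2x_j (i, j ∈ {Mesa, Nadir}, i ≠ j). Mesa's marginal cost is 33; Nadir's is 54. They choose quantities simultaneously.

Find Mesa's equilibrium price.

113.4375

Mine Mesa's profit: π = x_{Mesa}(237 − 3x_{Mesa} − 2x_{Nadir}) − 33x_{Mesa}.
∂π/∂x_{Mesa} = 204 − 6x_{Mesa} − 2x_{Nadir} = 0 ⇒ x_{Mesa} = 34 − (1/3)x_{Nadir}.
Similarly x_{Nadir} = 30.5 − (1/3)x_{Mesa}.
Solving the two reaction functions simultaneously: (1 − (−1/3)(−1/3))x_{Mesa} = 34 − (1/3)·30.5, so (8/9)x_{Mesa} = 143/6 and x_{Mesa} = 26.8125.
Then x_{Nadir} = 30.5 − (1/3)·26.8125 = 21.5625.
P_{Mesa} = 237 − 3·26.8125 − 2·21.5625 = 113.4375.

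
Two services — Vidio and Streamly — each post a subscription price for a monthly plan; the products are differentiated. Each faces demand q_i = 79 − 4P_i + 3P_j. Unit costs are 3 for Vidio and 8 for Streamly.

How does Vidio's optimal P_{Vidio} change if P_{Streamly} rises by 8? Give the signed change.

Vidio's profit: π = (P_{Vidio} − 3)(79 − 4P_{Vidio} + 3P_{Streamly}).
∂π/∂P_{Vidio} = 91 − 8P_{Vidio} + 3P_{Streamly} = 0 ⇒ P_{Vidio} = 11.375 + 0.375P_{Streamly}.
The reaction-function slope is 0.375, so an 8-unit rise in P_{Streamly} moves P_{Vidio} by 0.375 × 8 = 3. Vidio's best response rises — the actions are strategic complements.

3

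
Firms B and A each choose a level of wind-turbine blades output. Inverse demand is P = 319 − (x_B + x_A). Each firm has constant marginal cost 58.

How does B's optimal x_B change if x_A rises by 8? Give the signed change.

Firm B's profit: π = x_B(319 − (x_B + x_A)) − 58x_B.
∂π/∂x_B = 261 − 2x_B − x_A = 0, so x_B = 130.5 − 0.5x_A.
The reaction-function slope is −0.5, so an 8-unit rise in x_A moves x_B by −0.5 × 8 = −4. B's best response falls — the actions are strategic substitutes.

-4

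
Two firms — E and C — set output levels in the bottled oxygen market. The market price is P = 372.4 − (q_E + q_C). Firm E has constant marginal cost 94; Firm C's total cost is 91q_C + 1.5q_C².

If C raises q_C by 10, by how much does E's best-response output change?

Firm E's profit: π = q_E(372.4 − (q_E + q_C)) − 94q_E.
∂π/∂q_E = 278.4 − 2q_E − q_C = 0, so q_E = 139.2 − 0.5q_C.
The reaction-function slope is −0.5, so a 10-unit rise in q_C moves q_E by −0.5 × 10 = −5. E's best response falls — the actions are strategic substitutes.

-5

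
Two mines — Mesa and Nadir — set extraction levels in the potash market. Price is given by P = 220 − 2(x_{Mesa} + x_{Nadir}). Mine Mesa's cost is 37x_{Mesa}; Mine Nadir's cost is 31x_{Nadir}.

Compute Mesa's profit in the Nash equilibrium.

1740.5

Mine Mesa's profit: π = x_{Mesa}(220 − 2(x_{Mesa} + x_{Nadir})) − 37x_{Mesa}.
∂π/∂x_{Mesa} = 183 − 4x_{Mesa} − 2x_{Nadir} = 0, so x_{Mesa} = 45.75 − 0.5x_{Nadir}.
By the same steps for Nadir: x_{Nadir} = 47.25 − 0.5x_{Mesa}.
Substituting the second reaction function into the first: x_{Mesa} = 45.75 − 0.5(47.25 − 0.5x_{Mesa}), which gives 0.75x_{Mesa} = 22.125 ⇒ x_{Mesa} = 29.5.
Then x_{Nadir} = 47.25 − 0.5·29.5 = 32.5.
Price P = 220 − 2·62 = 96.
Mesa's profit: (96 − 37)·29.5 = 1740.5.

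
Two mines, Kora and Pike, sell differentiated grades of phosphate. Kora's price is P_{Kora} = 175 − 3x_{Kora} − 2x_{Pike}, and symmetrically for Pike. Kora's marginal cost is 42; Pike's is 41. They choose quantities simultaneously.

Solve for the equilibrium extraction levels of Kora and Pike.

16.5625, 16.8125

Mine Kora's profit: π = x_{Kora}(175 − 3x_{Kora} − 2x_{Pike}) − 42x_{Kora}.
∂π/∂x_{Kora} = 133 − 6x_{Kora} − 2x_{Pike} = 0 ⇒ x_{Kora} = 133/6 − (1/3)x_{Pike}.
Similarly x_{Pike} = 67/3 − (1/3)x_{Kora}.
Solving the two reaction functions simultaneously: (1 − (−1/3)(−1/3))x_{Kora} = 133/6 − (1/3)·(67/3), so (8/9)x_{Kora} = 265/18 and x_{Kora} = 16.5625.
Then x_{Pike} = 67/3 − (1/3)·16.5625 = 16.8125.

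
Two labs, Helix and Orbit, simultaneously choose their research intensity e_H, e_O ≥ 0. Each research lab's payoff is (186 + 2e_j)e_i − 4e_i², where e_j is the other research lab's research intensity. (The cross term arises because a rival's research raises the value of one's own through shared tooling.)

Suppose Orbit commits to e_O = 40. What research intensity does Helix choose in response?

33.25

Helix's payoff is (186 + 2e_O)e_H − 4e_H².
∂π/∂e_H = 186 + 2e_O − 8e_H = 0, so e_H = 23.25 + 0.25e_O.
At e_O = 40: e_H = 23.25 + 0.25·40 = 33.25.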